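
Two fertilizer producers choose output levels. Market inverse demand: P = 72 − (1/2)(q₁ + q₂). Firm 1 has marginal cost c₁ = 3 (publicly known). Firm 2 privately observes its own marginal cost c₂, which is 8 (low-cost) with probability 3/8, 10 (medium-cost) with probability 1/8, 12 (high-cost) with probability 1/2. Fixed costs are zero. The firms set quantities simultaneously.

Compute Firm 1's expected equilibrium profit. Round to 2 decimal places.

Firm 2 with cost c maximizes (72 − (1/2)(q₁+q₂) − c)·q₂, giving q₂(c) = (72 − c − (1/2)q₁).
E[c₂] = 3/8·8 + 1/8·10 + 1/2·12 = 10.25
Firm 1's FOC against E[q₂] yields q₁ = (72 − 2·3 + E[c₂])/(3/2) = (72 − 6 + 10.25)/(3/2) = 50.8333.
E[P] = 72 − (1/2)·(q₁ + E[q₂]) = 28.4167; Firm 1's expected profit = (E[P] − 3)·q₁ = (28.4167 − 3)·50.8333 = 1292.01.

1292.01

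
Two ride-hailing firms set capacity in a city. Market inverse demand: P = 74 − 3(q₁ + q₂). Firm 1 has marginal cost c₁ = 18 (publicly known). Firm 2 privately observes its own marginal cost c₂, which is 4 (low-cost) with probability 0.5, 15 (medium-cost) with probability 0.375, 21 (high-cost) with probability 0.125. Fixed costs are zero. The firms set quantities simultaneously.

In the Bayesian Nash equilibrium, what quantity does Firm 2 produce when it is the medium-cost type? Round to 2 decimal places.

7.15

Each type of Firm 2 best-responds to q₁; Firm 1 best-responds to the expected q₂ over Firm 2's types.
Firm 2 with cost c maximizes (74 − 3(q₁+q₂) − c)·q₂, giving q₂(c) = (74 − c − 3q₁)/6.
E[c₂] = 0.5·4 + 0.375·15 + 0.125·21 = 10.25
Firm 1's FOC against E[q₂] yields q₁ = (74 − 2·18 + E[c₂])/9 = (74 − 36 + 10.25)/9 = 5.36111.
q₂(medium-cost) = (74 − 15 − 3·5.36111)/6 = 7.15278.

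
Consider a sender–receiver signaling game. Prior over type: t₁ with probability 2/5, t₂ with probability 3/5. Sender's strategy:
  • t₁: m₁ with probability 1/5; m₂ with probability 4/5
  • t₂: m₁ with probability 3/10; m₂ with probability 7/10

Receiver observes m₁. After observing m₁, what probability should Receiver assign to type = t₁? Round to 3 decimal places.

P(m₁) = (2/5)·(1/5) + (3/5)·(3/10) = 13/50
P(t₁ | m₁) = ((2/5)·(1/5)) / (13/50) = (2/25) / (13/50) = 4/13

0.308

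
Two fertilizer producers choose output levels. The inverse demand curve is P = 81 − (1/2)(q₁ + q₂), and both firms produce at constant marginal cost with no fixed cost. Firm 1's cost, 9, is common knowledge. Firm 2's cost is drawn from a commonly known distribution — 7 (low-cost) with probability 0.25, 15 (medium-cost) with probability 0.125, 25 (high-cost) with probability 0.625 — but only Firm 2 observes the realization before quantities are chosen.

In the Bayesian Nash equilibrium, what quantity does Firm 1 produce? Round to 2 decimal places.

Firm 2 with cost c maximizes (81 − (1/2)(q₁+q₂) − c)·q₂, giving q₂(c) = (81 − c − (1/2)q₁).
E[c₂] = 0.25·7 + 0.125·15 + 0.625·25 = 19.25
Firm 1's FOC against E[q₂] yields q₁ = (81 − 2·9 + E[c₂])/(3/2) = (81 − 18 + 19.25)/(3/2) = 54.8333.

54.83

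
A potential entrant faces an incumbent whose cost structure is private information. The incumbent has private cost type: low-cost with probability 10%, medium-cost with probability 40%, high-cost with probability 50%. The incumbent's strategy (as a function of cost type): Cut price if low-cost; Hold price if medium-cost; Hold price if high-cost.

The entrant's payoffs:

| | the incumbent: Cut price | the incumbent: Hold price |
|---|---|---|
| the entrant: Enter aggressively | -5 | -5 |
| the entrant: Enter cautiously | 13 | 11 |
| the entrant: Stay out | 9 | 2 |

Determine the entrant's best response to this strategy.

Enter cautiously

E[Enter aggressively] = 0.1·(-5) + 0.4·(-5) + 0.5·(-5) = -5
E[Enter cautiously] = 0.1·(13) + 0.4·(11) + 0.5·(11) = 11.2
E[Stay out] = 0.1·(9) + 0.4·(2) + 0.5·(2) = 2.7
Best response: Enter cautiously (11.2 is the largest).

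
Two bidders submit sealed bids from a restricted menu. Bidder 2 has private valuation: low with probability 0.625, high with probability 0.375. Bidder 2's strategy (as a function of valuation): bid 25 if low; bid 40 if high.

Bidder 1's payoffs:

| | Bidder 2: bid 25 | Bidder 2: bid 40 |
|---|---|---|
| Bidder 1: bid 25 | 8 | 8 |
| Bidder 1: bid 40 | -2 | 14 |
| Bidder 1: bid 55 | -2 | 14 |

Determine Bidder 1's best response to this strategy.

Compute Bidder 1's expected payoff for each action, taking the expectation over Bidder 2's type.
E[bid 25] = 0.625·(8) + 0.375·(8) = 8
E[bid 40] = 0.625·(-2) + 0.375·(14) = 4
E[bid 55] = 0.625·(-2) + 0.375·(14) = 4
Best response: bid 25 (8 is the largest).

bid 25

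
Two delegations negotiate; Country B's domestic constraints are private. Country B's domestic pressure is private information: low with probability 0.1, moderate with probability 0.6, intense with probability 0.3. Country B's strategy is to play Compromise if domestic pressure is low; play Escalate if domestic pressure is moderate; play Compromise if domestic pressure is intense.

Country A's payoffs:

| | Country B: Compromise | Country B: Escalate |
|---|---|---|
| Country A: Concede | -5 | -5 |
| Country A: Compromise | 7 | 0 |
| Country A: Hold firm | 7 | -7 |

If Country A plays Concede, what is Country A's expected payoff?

-5

E[Concede] = 0.1·(-5) + 0.6·(-5) + 0.3·(-5) = (-0.5) + (-3) + (-1.5) = -5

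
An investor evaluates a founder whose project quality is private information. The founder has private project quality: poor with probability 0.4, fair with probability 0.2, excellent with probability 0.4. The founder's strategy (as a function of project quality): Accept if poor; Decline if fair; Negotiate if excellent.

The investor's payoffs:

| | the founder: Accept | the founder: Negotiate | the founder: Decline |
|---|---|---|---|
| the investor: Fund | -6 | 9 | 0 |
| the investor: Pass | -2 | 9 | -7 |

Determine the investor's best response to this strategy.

Pass

Compute the investor's expected payoff for each action, taking the expectation over the founder's type.
E[Fund] = 0.4·(-6) + 0.2·(0) + 0.4·(9) = 1.2
E[Pass] = 0.4·(-2) + 0.2·(-7) + 0.4·(9) = 1.4
Best response: Pass (1.4 is the largest).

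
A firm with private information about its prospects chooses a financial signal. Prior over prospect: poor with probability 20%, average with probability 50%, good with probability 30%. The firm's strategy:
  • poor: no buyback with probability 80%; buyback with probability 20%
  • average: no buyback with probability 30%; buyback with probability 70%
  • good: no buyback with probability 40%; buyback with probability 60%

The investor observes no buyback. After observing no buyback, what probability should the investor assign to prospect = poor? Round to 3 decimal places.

P(no buyback) = 0.2·0.8 + 0.5·0.3 + 0.3·0.4 = 0.43
P(poor | no buyback) = (0.2·0.8) / 0.43 = 0.16 / 0.43 = 0.372093

0.372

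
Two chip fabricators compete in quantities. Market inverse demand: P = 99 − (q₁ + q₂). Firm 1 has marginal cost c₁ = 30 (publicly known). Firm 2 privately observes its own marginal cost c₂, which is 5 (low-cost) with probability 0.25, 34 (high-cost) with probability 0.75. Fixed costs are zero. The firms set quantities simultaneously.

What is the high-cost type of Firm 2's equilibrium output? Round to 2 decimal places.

21.54

Firm 2 with cost c maximizes (99 − (q₁+q₂) − c)·q₂, giving q₂(c) = (99 − c − q₁)/2.
E[c₂] = 0.25·5 + 0.75·34 = 26.75
Firm 1's FOC against E[q₂] yields q₁ = (99 − 2·30 + E[c₂])/3 = (99 − 60 + 26.75)/3 = 21.9167.
q₂(high-cost) = (99 − 34 − 21.9167)/2 = 21.5417.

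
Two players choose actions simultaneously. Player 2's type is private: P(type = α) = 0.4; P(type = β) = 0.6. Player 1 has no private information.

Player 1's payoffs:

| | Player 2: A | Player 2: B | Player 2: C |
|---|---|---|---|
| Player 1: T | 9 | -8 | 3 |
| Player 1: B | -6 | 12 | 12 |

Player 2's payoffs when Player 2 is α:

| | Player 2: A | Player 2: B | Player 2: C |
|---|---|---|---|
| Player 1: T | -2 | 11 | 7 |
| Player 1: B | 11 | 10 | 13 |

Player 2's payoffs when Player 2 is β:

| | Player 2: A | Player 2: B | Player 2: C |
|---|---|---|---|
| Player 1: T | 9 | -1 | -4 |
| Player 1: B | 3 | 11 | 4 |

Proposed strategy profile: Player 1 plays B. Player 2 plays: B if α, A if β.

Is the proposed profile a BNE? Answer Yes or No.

A profile is a BNE iff every type of every player is best-responding given beliefs about the other side.
Player 1 plays B: E[B] = 0.4·(12) + 0.6·(-6) = 1.2; E[T] = 2.2. Not best-responding. ✗
Player 2 (type α), facing B: A gives 11, B gives 10, C gives 13. Proposed B is not best — profitable deviation exists. ✗
Player 2 (type β), facing B: A gives 3, B gives 11, C gives 4. Proposed A is not best — profitable deviation exists. ✗

No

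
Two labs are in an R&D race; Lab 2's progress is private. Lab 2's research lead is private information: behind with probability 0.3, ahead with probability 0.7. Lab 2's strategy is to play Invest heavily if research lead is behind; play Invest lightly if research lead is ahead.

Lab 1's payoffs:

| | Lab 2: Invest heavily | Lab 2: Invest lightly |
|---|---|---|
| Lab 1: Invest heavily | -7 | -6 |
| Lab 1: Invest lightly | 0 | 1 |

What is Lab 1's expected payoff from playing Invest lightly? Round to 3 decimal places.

0.700

E[Invest lightly] = 0.3·0 + 0.7·1 = 0 + 0.7 = 0.7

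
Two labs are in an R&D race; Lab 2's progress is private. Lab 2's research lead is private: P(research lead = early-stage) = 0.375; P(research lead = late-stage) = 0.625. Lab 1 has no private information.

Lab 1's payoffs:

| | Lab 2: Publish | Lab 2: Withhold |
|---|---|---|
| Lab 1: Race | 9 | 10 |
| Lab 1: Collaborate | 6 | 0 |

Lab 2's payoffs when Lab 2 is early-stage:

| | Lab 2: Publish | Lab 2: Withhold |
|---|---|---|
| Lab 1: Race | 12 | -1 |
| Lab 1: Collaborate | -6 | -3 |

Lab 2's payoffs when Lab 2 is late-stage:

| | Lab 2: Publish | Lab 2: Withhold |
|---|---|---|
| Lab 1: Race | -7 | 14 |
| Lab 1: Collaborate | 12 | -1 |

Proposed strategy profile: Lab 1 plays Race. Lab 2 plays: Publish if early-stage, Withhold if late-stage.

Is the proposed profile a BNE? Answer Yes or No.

A profile is a BNE iff every type of every player is best-responding given beliefs about the other side.
Lab 1 plays Race: E[Race] = 0.375·(9) + 0.625·(10) = 9.625; E[Collaborate] = 2.25. Best-responding. ✓
Lab 2 (research lead early-stage), facing Race: Publish gives 12, Withhold gives -1. Proposed Publish is best. ✓
Lab 2 (research lead late-stage), facing Race: Publish gives -7, Withhold gives 14. Proposed Withhold is best. ✓

Yes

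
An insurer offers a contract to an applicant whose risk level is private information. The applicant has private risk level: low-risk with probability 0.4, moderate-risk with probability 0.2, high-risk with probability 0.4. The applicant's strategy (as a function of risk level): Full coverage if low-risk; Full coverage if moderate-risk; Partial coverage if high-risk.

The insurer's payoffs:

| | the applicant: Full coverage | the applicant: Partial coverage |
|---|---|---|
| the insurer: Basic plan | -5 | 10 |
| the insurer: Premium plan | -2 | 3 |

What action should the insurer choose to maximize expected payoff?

E[Basic plan] = 0.4·(-5) + 0.2·(-5) + 0.4·(10) = 1
E[Premium plan] = 0.4·(-2) + 0.2·(-2) + 0.4·(3) = 0
Best response: Basic plan (1 is the largest).

Basic plan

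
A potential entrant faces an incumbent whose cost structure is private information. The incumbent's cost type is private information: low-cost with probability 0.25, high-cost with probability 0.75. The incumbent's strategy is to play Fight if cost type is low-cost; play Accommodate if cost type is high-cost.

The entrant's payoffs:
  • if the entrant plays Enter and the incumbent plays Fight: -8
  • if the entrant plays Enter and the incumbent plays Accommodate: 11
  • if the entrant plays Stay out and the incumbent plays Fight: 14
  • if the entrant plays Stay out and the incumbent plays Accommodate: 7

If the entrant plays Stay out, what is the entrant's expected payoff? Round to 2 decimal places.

8.75

E[Stay out] = 0.25·14 + 0.75·7 = 3.5 + 5.25 = 8.75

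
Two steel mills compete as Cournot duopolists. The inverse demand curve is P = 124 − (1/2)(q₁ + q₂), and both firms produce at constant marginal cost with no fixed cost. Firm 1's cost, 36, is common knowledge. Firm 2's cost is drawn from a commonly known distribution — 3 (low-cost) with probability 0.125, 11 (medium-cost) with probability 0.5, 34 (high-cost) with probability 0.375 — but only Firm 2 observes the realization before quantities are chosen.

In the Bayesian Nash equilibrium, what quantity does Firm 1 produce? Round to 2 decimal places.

47.08

Type-c best response for Firm 2: q₂(c) = (124 − c) − q₁/2.
Firm 1 maximizes expected profit; its first-order condition is 124 − q₁ − (1/2)E[q₂] − 36 = 0.
Substituting E[q₂] and solving: E[c₂] = 18.625, so q₁ = (124 − 2·36 + 18.625)/(3/2) = 47.0833.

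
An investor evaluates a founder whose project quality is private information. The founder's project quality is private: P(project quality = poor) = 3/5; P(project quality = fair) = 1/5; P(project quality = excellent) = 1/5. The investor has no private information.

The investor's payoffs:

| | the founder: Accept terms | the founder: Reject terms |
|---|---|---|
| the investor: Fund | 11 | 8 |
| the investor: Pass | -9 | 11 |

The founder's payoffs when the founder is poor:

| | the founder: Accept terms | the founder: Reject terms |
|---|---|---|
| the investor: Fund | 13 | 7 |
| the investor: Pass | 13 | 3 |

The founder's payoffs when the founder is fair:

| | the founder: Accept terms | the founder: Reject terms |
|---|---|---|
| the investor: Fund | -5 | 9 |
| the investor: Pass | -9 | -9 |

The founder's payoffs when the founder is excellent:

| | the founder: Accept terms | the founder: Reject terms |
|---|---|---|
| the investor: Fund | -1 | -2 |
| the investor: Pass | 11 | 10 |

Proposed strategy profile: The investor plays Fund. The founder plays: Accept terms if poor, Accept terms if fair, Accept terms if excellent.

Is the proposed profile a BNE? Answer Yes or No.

No

A profile is a BNE iff every type of every player is best-responding given beliefs about the other side.
The investor plays Fund: E[Fund] = 3/5·(11) + 1/5·(11) + 1/5·(11) = 11; E[Pass] = -9. Best-responding. ✓
The founder (project quality poor), facing Fund: Accept terms gives 13, Reject terms gives 7. Proposed Accept terms is best. ✓
The founder (project quality fair), facing Fund: Accept terms gives -5, Reject terms gives 9. Proposed Accept terms is not best — profitable deviation exists. ✗
The founder (project quality excellent), facing Fund: Accept terms gives -1, Reject terms gives -2. Proposed Accept terms is best. ✓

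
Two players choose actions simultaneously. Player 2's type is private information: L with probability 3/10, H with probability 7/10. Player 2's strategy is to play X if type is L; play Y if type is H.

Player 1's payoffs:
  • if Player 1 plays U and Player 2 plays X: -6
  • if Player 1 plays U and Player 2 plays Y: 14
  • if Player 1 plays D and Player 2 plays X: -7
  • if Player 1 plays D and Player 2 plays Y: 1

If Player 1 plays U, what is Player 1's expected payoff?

8

Take the expectation over Player 2's type, weighting each type's action by its prior probability.
E[U] = 3/10·(-6) + 7/10·14 = (-9/5) + 49/5 = 8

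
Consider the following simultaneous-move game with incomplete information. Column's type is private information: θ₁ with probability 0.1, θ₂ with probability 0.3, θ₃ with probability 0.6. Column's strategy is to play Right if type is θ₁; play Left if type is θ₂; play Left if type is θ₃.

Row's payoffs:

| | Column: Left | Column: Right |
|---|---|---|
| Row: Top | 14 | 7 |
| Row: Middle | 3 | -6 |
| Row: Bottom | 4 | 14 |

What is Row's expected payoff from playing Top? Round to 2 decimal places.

E[Top] = 0.1·7 + 0.3·14 + 0.6·14 = 0.7 + 4.2 + 8.4 = 13.3

13.30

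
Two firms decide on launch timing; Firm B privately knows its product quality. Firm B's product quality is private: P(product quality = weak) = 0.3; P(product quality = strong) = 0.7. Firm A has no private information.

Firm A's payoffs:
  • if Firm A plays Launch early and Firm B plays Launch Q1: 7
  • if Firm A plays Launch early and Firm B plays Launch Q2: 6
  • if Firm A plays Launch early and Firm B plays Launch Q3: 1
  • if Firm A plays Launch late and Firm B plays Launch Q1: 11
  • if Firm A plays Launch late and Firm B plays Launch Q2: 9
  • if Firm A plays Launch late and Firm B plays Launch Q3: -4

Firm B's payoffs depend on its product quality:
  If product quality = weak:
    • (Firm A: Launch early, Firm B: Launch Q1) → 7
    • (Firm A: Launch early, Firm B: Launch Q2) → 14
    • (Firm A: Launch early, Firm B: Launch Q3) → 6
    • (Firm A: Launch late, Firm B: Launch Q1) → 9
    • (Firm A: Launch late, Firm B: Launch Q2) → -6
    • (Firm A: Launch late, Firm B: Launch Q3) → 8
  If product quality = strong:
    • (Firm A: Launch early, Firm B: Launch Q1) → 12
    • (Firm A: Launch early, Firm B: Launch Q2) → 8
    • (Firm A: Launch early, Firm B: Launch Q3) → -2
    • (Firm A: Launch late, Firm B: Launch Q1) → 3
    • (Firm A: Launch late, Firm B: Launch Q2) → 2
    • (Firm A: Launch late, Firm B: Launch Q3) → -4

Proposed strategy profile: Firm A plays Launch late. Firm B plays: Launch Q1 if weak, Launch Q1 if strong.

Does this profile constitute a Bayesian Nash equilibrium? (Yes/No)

Firm A plays Launch late: E[Launch late] = 0.3·(11) + 0.7·(11) = 11; E[Launch early] = 7. Best-responding. ✓
Firm B (product quality weak), facing Launch late: Launch Q1 gives 9, Launch Q2 gives -6, Launch Q3 gives 8. Proposed Launch Q1 is best. ✓
Firm B (product quality strong), facing Launch late: Launch Q1 gives 3, Launch Q2 gives 2, Launch Q3 gives -4. Proposed Launch Q1 is best. ✓

Yes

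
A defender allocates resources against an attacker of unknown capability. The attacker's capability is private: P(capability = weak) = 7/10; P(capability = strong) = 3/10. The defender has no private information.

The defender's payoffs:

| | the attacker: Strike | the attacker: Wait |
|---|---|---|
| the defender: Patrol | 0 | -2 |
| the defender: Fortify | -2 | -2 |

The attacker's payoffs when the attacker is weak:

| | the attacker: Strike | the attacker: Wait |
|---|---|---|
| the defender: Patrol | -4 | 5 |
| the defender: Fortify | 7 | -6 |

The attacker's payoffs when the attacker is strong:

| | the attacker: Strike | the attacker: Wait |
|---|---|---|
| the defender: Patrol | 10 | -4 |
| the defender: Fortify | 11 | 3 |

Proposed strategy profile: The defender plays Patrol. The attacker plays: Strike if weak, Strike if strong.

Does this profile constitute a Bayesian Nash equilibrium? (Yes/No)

No

The defender plays Patrol: E[Patrol] = 7/10·(0) + 3/10·(0) = 0; E[Fortify] = -2. Best-responding. ✓
The attacker (capability weak), facing Patrol: Strike gives -4, Wait gives 5. Proposed Strike is not best — profitable deviation exists. ✗
The attacker (capability strong), facing Patrol: Strike gives 10, Wait gives -4. Proposed Strike is best. ✓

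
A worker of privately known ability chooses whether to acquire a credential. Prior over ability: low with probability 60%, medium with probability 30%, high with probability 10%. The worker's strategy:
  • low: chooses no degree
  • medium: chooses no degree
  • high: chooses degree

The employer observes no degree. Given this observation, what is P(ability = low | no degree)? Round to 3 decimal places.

0.667

P(no degree) = 0.6·1 + 0.3·1 + 0.1·0 = 0.9
P(low | no degree) = (0.6·1) / 0.9 = 0.6 / 0.9 = 0.666667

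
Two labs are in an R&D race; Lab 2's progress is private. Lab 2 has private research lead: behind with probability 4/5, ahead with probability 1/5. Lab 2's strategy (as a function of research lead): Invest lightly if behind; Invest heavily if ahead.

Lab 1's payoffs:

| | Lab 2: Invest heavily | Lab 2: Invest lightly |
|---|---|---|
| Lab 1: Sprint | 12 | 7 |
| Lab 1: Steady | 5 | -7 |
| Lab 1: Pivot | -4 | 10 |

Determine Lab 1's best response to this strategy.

E[Sprint] = 4/5·(7) + 1/5·(12) = 8
E[Steady] = 4/5·(-7) + 1/5·(5) = -23/5
E[Pivot] = 4/5·(10) + 1/5·(-4) = 36/5
Best response: Sprint (8 is the largest).

Sprint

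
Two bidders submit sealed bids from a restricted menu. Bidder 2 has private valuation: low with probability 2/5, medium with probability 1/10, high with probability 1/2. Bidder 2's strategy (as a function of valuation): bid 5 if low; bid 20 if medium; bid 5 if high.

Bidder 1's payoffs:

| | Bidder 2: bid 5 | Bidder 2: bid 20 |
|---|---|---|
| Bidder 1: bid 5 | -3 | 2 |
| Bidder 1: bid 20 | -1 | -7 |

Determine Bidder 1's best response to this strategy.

bid 20

E[bid 5] = 2/5·(-3) + 1/10·(2) + 1/2·(-3) = -5/2
E[bid 20] = 2/5·(-1) + 1/10·(-7) + 1/2·(-1) = -8/5
Best response: bid 20 (-8/5 is the largest).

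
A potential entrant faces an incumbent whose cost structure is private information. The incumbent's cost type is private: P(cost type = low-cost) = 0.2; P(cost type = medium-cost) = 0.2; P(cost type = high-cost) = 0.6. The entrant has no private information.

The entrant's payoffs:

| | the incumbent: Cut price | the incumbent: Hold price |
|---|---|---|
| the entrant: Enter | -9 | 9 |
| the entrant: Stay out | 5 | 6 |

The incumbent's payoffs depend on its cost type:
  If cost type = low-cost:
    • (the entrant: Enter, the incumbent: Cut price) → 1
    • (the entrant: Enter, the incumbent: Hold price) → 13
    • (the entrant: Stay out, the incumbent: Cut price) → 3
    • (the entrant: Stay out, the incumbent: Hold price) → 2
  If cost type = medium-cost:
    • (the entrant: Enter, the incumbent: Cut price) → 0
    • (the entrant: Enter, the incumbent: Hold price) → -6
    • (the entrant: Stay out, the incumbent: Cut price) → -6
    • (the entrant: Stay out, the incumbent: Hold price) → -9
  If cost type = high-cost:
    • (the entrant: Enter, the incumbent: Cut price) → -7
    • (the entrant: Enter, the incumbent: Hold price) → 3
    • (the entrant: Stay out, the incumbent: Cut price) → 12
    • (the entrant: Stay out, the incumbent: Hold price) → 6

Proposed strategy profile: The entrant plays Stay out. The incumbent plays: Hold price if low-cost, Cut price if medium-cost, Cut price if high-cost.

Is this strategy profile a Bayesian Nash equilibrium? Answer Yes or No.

The entrant plays Stay out: E[Stay out] = 0.2·(6) + 0.2·(5) + 0.6·(5) = 5.2; E[Enter] = -5.4. Best-responding. ✓
The incumbent (cost type low-cost), facing Stay out: Cut price gives 3, Hold price gives 2. Proposed Hold price is not best — profitable deviation exists. ✗
The incumbent (cost type medium-cost), facing Stay out: Cut price gives -6, Hold price gives -9. Proposed Cut price is best. ✓
The incumbent (cost type high-cost), facing Stay out: Cut price gives 12, Hold price gives 6. Proposed Cut price is best. ✓

No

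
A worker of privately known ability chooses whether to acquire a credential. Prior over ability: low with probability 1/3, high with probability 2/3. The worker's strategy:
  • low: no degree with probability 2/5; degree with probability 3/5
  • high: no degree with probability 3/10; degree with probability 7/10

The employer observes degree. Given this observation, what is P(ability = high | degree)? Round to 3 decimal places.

P(degree) = (1/3)·(3/5) + (2/3)·(7/10) = 2/3
P(high | degree) = ((2/3)·(7/10)) / (2/3) = (7/15) / (2/3) = 7/10

0.700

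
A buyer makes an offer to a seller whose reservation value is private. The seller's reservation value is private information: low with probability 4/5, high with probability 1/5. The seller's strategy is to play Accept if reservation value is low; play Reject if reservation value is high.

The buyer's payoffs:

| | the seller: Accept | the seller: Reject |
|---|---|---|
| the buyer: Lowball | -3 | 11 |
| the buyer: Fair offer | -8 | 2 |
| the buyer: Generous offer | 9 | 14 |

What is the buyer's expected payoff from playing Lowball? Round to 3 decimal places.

-0.200

E[Lowball] = 4/5·(-3) + 1/5·11 = (-12/5) + 11/5 = -1/5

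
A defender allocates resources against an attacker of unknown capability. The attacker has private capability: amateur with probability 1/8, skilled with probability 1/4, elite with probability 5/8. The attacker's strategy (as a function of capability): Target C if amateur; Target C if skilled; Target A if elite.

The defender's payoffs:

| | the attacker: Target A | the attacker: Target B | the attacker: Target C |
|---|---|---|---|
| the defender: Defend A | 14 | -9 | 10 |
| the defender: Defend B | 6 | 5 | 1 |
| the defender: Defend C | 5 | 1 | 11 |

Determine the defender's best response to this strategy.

E[Defend A] = 1/8·(10) + 1/4·(10) + 5/8·(14) = 25/2
E[Defend B] = 1/8·(1) + 1/4·(1) + 5/8·(6) = 33/8
E[Defend C] = 1/8·(11) + 1/4·(11) + 5/8·(5) = 29/4
Best response: Defend A (25/2 is the largest).

Defend A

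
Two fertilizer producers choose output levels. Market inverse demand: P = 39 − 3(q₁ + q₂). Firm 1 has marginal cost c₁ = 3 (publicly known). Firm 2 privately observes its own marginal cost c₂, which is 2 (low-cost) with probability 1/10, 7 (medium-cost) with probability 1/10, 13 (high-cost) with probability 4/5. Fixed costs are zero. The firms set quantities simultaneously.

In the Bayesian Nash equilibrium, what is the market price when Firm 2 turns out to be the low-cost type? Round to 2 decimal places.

Type-c best response for Firm 2: q₂(c) = (39 − c)/6 − q₁/2.
Firm 1 maximizes expected profit; its first-order condition is 39 − 6q₁ − 3E[q₂] − 3 = 0.
Substituting E[q₂] and solving: E[c₂] = 11.3, so q₁ = (39 − 2·3 + 11.3)/9 = 4.92222.
q₂(low-cost) = 3.70556, so P = 39 − 3·(4.92222 + 3.70556) = 13.1167.

13.12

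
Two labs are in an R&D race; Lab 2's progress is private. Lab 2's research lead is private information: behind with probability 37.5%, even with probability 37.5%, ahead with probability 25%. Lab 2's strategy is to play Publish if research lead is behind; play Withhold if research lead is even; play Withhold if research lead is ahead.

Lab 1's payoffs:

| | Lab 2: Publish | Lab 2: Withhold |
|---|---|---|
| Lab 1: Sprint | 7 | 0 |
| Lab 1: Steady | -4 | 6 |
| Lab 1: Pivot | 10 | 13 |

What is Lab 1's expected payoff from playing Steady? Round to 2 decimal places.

Take the expectation over Lab 2's research lead, weighting each type's action by its prior probability.
E[Steady] = 0.375·(-4) + 0.375·6 + 0.25·6 = (-1.5) + 2.25 + 1.5 = 2.25

2.25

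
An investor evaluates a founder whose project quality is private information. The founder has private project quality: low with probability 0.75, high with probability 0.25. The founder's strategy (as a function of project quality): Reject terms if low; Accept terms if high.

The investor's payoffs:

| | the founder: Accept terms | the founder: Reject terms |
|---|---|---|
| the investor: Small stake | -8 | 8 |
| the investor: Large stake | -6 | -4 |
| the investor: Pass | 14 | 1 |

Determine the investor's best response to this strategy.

E[Small stake] = 0.75·(8) + 0.25·(-8) = 4
E[Large stake] = 0.75·(-4) + 0.25·(-6) = -4.5
E[Pass] = 0.75·(1) + 0.25·(14) = 4.25
Best response: Pass (4.25 is the largest).

Pass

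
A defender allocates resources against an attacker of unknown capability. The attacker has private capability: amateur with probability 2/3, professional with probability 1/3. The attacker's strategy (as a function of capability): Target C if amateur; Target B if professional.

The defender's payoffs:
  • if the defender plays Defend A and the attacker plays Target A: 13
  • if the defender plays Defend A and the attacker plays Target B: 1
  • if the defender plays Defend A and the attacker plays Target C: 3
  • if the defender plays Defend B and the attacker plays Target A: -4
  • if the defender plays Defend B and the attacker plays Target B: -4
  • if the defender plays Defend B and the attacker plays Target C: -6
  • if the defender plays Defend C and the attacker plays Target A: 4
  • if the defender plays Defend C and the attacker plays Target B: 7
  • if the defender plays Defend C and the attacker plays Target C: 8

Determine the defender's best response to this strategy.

Defend C

Compute the defender's expected payoff for each action, taking the expectation over the attacker's type.
E[Defend A] = 2/3·(3) + 1/3·(1) = 7/3
E[Defend B] = 2/3·(-6) + 1/3·(-4) = -16/3
E[Defend C] = 2/3·(8) + 1/3·(7) = 23/3
Best response: Defend C (23/3 is the largest).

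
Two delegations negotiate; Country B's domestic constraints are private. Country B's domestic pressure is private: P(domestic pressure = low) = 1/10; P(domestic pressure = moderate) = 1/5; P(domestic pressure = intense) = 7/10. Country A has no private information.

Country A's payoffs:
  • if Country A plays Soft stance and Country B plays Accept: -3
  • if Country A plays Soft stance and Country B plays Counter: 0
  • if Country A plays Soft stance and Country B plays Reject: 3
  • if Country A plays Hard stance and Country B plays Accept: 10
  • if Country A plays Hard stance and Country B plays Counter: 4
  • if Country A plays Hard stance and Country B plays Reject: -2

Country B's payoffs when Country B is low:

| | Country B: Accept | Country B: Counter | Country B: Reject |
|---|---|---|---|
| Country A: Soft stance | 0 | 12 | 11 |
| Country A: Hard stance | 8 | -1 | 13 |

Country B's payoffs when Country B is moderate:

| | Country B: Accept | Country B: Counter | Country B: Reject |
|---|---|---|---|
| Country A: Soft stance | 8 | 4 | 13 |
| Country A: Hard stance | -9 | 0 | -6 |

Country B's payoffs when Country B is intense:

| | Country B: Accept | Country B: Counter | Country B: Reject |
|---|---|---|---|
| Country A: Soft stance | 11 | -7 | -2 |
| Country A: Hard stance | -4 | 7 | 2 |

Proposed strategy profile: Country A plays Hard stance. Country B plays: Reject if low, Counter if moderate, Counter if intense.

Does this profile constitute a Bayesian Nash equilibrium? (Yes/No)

Yes

Country A plays Hard stance: E[Hard stance] = 1/10·(-2) + 1/5·(4) + 7/10·(4) = 17/5; E[Soft stance] = 3/10. Best-responding. ✓
Country B (domestic pressure low), facing Hard stance: Accept gives 8, Counter gives -1, Reject gives 13. Proposed Reject is best. ✓
Country B (domestic pressure moderate), facing Hard stance: Accept gives -9, Counter gives 0, Reject gives -6. Proposed Counter is best. ✓
Country B (domestic pressure intense), facing Hard stance: Accept gives -4, Counter gives 7, Reject gives 2. Proposed Counter is best. ✓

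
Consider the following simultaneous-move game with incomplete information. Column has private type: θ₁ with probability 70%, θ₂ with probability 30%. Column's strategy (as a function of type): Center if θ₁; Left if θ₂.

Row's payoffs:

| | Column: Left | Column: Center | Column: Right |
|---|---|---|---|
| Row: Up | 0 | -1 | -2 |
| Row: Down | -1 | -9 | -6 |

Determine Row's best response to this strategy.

Up

Compute Row's expected payoff for each action, taking the expectation over Column's type.
E[Up] = 0.7·(-1) + 0.3·(0) = -0.7
E[Down] = 0.7·(-9) + 0.3·(-1) = -6.6
Best response: Up (-0.7 is the largest).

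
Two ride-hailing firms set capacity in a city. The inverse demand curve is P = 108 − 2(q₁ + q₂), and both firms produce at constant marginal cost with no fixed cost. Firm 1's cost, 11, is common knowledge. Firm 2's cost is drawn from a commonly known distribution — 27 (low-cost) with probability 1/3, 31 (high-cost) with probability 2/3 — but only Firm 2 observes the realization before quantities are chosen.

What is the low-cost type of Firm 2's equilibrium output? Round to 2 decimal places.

Each type of Firm 2 best-responds to q₁; Firm 1 best-responds to the expected q₂ over Firm 2's types.
Firm 2 with cost c maximizes (108 − 2(q₁+q₂) − c)·q₂, giving q₂(c) = (108 − c − 2q₁)/4.
E[c₂] = 1/3·27 + 2/3·31 = 29.6667
Firm 1's FOC against E[q₂] yields q₁ = (108 − 2·11 + E[c₂])/6 = (108 − 22 + 29.6667)/6 = 19.2778.
q₂(low-cost) = (108 − 27 − 2·19.2778)/4 = 10.6111.

10.61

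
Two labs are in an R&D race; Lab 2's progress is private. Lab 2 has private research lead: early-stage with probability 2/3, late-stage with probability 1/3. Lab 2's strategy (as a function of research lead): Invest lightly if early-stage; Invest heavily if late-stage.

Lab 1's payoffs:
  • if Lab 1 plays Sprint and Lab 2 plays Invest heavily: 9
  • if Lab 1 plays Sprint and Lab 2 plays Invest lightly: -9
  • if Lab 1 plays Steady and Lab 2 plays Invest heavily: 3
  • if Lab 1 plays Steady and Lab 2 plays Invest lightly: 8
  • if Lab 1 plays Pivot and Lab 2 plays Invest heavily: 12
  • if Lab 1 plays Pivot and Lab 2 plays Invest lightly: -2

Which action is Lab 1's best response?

Steady

E[Sprint] = 2/3·(-9) + 1/3·(9) = -3
E[Steady] = 2/3·(8) + 1/3·(3) = 19/3
E[Pivot] = 2/3·(-2) + 1/3·(12) = 8/3
Best response: Steady (19/3 is the largest).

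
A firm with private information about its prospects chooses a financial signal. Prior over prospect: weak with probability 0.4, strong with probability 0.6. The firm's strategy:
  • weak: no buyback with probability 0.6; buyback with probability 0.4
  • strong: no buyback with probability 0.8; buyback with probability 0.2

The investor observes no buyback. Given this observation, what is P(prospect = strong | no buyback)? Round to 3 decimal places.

P(no buyback) = 0.4·0.6 + 0.6·0.8 = 0.72
P(strong | no buyback) = (0.6·0.8) / 0.72 = 0.48 / 0.72 = 0.666667

0.667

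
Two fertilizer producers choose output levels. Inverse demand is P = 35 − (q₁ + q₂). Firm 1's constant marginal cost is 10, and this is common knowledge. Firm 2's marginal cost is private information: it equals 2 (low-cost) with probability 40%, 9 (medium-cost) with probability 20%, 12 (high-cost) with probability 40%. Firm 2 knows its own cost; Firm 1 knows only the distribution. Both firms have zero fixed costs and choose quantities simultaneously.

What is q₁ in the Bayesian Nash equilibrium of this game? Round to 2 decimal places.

Firm 2 with cost c maximizes (35 − (q₁+q₂) − c)·q₂, giving q₂(c) = (35 − c − q₁)/2.
E[c₂] = 0.4·2 + 0.2·9 + 0.4·12 = 7.4
Firm 1's FOC against E[q₂] yields q₁ = (35 − 2·10 + E[c₂])/3 = (35 − 20 + 7.4)/3 = 7.46667.

7.47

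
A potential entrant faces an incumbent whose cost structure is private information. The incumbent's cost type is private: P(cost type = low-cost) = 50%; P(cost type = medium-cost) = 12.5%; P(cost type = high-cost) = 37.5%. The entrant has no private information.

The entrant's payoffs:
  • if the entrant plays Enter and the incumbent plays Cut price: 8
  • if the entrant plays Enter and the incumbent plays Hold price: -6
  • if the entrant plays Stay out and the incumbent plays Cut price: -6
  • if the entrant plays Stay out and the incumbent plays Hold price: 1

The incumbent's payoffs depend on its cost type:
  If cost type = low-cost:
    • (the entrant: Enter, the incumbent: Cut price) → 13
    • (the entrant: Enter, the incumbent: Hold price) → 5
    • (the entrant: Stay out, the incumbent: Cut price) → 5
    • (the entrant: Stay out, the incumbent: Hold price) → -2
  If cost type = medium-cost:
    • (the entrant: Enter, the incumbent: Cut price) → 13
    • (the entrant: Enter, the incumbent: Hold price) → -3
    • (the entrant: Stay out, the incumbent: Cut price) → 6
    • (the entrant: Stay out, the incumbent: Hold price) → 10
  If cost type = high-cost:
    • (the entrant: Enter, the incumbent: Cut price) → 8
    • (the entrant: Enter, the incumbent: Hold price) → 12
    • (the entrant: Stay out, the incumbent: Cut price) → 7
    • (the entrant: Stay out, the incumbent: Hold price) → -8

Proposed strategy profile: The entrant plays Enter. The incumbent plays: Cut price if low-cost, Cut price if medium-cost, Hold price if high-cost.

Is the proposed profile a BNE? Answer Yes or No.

Yes

The entrant plays Enter: E[Enter] = 0.5·(8) + 0.125·(8) + 0.375·(-6) = 2.75; E[Stay out] = -3.375. Best-responding. ✓
The incumbent (cost type low-cost), facing Enter: Cut price gives 13, Hold price gives 5. Proposed Cut price is best. ✓
The incumbent (cost type medium-cost), facing Enter: Cut price gives 13, Hold price gives -3. Proposed Cut price is best. ✓
The incumbent (cost type high-cost), facing Enter: Cut price gives 8, Hold price gives 12. Proposed Hold price is best. ✓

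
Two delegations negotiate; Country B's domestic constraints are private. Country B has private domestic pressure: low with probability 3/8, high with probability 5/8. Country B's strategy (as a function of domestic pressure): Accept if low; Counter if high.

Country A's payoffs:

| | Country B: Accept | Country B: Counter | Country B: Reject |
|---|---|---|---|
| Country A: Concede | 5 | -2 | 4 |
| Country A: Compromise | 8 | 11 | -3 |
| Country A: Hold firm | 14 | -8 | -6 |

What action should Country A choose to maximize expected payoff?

E[Concede] = 3/8·(5) + 5/8·(-2) = 5/8
E[Compromise] = 3/8·(8) + 5/8·(11) = 79/8
E[Hold firm] = 3/8·(14) + 5/8·(-8) = 1/4
Best response: Compromise (79/8 is the largest).

Compromise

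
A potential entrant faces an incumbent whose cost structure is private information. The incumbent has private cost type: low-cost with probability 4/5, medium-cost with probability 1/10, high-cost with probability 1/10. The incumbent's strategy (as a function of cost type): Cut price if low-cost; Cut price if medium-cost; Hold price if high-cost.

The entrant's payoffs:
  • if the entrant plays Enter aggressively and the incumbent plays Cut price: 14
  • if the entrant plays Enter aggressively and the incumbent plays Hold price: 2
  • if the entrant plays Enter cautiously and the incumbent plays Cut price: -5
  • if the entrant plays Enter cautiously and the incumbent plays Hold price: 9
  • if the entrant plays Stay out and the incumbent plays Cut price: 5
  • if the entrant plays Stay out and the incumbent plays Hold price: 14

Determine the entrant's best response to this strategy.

Enter aggressively

E[Enter aggressively] = 4/5·(14) + 1/10·(14) + 1/10·(2) = 64/5
E[Enter cautiously] = 4/5·(-5) + 1/10·(-5) + 1/10·(9) = -18/5
E[Stay out] = 4/5·(5) + 1/10·(5) + 1/10·(14) = 59/10
Best response: Enter aggressively (64/5 is the largest).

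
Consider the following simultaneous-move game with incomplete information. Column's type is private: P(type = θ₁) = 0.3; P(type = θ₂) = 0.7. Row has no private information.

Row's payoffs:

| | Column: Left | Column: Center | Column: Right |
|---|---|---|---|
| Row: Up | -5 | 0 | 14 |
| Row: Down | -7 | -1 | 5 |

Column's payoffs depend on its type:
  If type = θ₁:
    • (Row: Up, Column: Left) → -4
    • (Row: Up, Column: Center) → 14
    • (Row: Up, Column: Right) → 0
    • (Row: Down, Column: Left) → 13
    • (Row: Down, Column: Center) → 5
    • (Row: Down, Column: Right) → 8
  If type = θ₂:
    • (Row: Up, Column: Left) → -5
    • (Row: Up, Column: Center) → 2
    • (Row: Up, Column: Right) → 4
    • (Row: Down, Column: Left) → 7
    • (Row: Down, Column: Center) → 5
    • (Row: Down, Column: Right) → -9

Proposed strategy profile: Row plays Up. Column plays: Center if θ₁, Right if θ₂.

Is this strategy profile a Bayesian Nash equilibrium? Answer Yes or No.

Yes

A profile is a BNE iff every type of every player is best-responding given beliefs about the other side.
Row plays Up: E[Up] = 0.3·(0) + 0.7·(14) = 9.8; E[Down] = 3.2. Best-responding. ✓
Column (type θ₁), facing Up: Left gives -4, Center gives 14, Right gives 0. Proposed Center is best. ✓
Column (type θ₂), facing Up: Left gives -5, Center gives 2, Right gives 4. Proposed Right is best. ✓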